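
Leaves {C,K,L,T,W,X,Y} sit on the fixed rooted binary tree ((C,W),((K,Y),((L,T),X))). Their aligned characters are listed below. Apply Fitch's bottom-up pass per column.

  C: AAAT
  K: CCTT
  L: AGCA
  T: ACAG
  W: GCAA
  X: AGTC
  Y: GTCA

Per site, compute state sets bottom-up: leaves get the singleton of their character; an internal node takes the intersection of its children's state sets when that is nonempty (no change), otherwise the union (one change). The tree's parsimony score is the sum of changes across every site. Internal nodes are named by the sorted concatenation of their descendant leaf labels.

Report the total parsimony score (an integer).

15

CW@0: {A} ∪ {G} = {A,G} (union, +1)
KY@0: {C} ∪ {G} = {C,G} (union, +1)
LT@0: {A} ∩ {A} = {A} (intersection, +0)
LTX@0: {A} ∩ {A} = {A} (intersection, +0)
KLTXY@0: {C,G} ∪ {A} = {A,C,G} (union, +1)
CKLTWXY@0: {A,G} ∩ {A,C,G} = {A,G} (intersection, +0)
CW@1: {A} ∪ {C} = {A,C} (union, +1)
KY@1: {C} ∪ {T} = {C,T} (union, +1)
LT@1: {G} ∪ {C} = {C,G} (union, +1)
LTX@1: {C,G} ∩ {G} = {G} (intersection, +0)
KLTXY@1: {C,T} ∪ {G} = {C,G,T} (union, +1)
CKLTWXY@1: {A,C} ∩ {C,G,T} = {C} (intersection, +0)
CW@2: {A} ∩ {A} = {A} (intersection, +0)
KY@2: {T} ∪ {C} = {C,T} (union, +1)
LT@2: {C} ∪ {A} = {A,C} (union, +1)
LTX@2: {A,C} ∪ {T} = {A,C,T} (union, +1)
KLTXY@2: {C,T} ∩ {A,C,T} = {C,T} (intersection, +0)
CKLTWXY@2: {A} ∪ {C,T} = {A,C,T} (union, +1)
CW@3: {T} ∪ {A} = {A,T} (union, +1)
KY@3: {T} ∪ {A} = {A,T} (union, +1)
LT@3: {A} ∪ {G} = {A,G} (union, +1)
LTX@3: {A,G} ∪ {C} = {A,C,G} (union, +1)
KLTXY@3: {A,T} ∩ {A,C,G} = {A} (intersection, +0)
CKLTWXY@3: {A,T} ∩ {A} = {A} (intersection, +0)
per-site changes: [3, 4, 4, 4]; total = 15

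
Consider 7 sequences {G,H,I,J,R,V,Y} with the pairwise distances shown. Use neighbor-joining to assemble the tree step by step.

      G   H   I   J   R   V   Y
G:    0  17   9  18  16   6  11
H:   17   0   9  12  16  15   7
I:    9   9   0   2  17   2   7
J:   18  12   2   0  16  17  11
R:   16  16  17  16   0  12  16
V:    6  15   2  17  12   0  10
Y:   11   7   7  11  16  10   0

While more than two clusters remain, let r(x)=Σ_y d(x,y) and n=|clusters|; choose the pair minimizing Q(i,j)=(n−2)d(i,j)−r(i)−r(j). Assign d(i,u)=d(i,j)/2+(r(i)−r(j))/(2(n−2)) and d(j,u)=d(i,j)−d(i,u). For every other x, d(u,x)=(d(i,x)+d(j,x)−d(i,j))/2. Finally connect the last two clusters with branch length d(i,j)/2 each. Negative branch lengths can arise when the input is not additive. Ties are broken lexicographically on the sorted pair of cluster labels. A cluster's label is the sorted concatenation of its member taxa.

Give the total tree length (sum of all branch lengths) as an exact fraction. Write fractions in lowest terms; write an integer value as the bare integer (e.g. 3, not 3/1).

539/16

step 1: merge (I,J) at d=2, Q=-112; branch lengths I→-2, J→4; new cluster IJ
  updated: d(G,IJ)=25/2, d(H,IJ)=19/2, d(IJ,R)=31/2, d(IJ,V)=17/2, d(IJ,Y)=8
step 2: merge (G,V) at d=6, Q=-90; branch lengths G→35/8, V→13/8; new cluster GV
  updated: d(GV,H)=13, d(GV,IJ)=15/2, d(GV,R)=11, d(GV,Y)=15/2
step 3: merge (GV,R) at d=11, Q=-129/2; branch lengths GV→9/4, R→35/4; new cluster GRV
  updated: d(GRV,H)=9, d(GRV,IJ)=6, d(GRV,Y)=25/4
step 4: merge (GRV,IJ) at d=6, Q=-131/4; branch lengths GRV→39/16, IJ→57/16; new cluster GIJRV
  updated: d(GIJRV,H)=25/4, d(GIJRV,Y)=33/8
step 5: merge (GIJRV,H) at d=25/4, Q=-139/8; branch lengths GIJRV→27/16, H→73/16; new cluster GHIJRV
  updated: d(GHIJRV,Y)=39/16
step 6: merge (GHIJRV,Y) at d=39/16; branch lengths GHIJRV→39/32, Y→39/32; new cluster GHIJRVY
final tree: (((((G:35/8,V:13/8):9/4,R:35/4):39/16,(I:-2,J:4):57/16):27/16,H:73/16):39/32,Y:39/32)
total length: 539/16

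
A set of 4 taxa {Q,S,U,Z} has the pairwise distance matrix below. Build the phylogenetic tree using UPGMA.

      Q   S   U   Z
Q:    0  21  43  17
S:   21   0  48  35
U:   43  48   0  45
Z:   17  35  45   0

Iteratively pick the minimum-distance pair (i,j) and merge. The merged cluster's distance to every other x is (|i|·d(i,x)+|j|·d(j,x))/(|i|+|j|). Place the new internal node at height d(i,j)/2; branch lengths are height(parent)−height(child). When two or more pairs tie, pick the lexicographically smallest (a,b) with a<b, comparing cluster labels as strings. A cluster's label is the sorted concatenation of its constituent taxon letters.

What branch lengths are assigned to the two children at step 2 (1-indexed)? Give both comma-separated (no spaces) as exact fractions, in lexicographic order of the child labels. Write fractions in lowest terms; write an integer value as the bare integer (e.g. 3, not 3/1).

11/2,14

1. join Q+Z (d=17) ⇒ QZ; edges |Q|=17/2, |Z|=17/2
  updated: d(QZ,S)=28, d(QZ,U)=44
2. join QZ+S (d=28) ⇒ QSZ; edges |QZ|=11/2, |S|=14
  updated: d(QSZ,U)=136/3
3. join QSZ+U (d=136/3) ⇒ QSUZ; edges |QSZ|=26/3, |U|=68/3
final tree: (((Q:17/2,Z:17/2):11/2,S:14):26/3,U:68/3)
total length: 407/6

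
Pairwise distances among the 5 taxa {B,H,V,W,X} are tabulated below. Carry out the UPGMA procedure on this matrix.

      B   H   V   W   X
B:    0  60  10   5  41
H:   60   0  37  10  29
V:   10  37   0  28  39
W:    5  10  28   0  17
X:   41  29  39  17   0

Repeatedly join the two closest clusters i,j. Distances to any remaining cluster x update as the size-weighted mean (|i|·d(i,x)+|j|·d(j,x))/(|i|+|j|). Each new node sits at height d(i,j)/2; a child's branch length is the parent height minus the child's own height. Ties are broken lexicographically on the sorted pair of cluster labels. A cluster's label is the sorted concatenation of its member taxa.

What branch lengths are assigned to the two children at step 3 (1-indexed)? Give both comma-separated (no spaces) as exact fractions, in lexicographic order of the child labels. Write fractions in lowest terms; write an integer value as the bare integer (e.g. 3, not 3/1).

step 1: merge (B,W) at d=5; branch lengths B→5/2, W→5/2; new cluster BW
  updated: d(BW,H)=35, d(BW,V)=19, d(BW,X)=29
step 2: merge (BW,V) at d=19; branch lengths BW→7, V→19/2; new cluster BVW
  updated: d(BVW,H)=107/3, d(BVW,X)=97/3
step 3: merge (H,X) at d=29; branch lengths H→29/2, X→29/2; new cluster HX
  updated: d(BVW,HX)=34
step 4: merge (BVW,HX) at d=34; branch lengths BVW→15/2, HX→5/2; new cluster BHVWX
final tree: (((B:5/2,W:5/2):7,V:19/2):15/2,(H:29/2,X:29/2):5/2)
total length: 121/2

29/2,29/2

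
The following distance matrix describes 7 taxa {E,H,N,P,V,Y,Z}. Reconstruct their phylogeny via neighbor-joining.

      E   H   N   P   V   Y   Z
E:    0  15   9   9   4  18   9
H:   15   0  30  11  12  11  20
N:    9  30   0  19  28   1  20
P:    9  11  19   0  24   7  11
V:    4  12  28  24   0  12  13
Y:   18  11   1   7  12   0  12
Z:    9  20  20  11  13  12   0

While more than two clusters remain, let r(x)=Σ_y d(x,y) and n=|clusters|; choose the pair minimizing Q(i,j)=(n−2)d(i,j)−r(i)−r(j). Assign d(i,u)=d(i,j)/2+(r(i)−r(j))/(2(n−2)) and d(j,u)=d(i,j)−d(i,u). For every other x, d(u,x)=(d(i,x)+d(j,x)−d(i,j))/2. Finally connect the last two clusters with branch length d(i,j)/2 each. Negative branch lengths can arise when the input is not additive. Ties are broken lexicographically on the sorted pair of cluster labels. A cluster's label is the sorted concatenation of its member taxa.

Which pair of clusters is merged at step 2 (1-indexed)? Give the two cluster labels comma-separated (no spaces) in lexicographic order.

E,V

step 1: merge (N,Y) at d=1, Q=-163; branch lengths N→51/10, Y→-41/10; new cluster NY
  updated: d(E,NY)=13, d(H,NY)=20, d(NY,P)=25/2, d(NY,V)=39/2, d(NY,Z)=31/2
step 2: merge (E,V) at d=4, Q=-213/2; branch lengths E→-13/16, V→77/16; new cluster EV
  updated: d(EV,H)=23/2, d(EV,NY)=57/4, d(EV,P)=29/2, d(EV,Z)=9
step 3: merge (H,P) at d=11, Q=-157/2; branch lengths H→31/4, P→13/4; new cluster HP
  updated: d(EV,HP)=15/2, d(HP,NY)=43/4, d(HP,Z)=10
step 4: merge (EV,Z) at d=9, Q=-189/4; branch lengths EV→57/16, Z→87/16; new cluster EVZ
  updated: d(EVZ,HP)=17/4, d(EVZ,NY)=83/8
step 5: merge (EVZ,HP) at d=17/4, Q=-203/8; branch lengths EVZ→31/16, HP→37/16; new cluster EHPVZ
  updated: d(EHPVZ,NY)=135/16
step 6: merge (EHPVZ,NY) at d=135/16; branch lengths EHPVZ→135/32, NY→135/32; new cluster EHNPVYZ
final tree: ((((E:-13/16,V:77/16):57/16,Z:87/16):31/16,(H:31/4,P:13/4):37/16):135/32,(N:51/10,Y:-41/10):135/32)
total length: 603/16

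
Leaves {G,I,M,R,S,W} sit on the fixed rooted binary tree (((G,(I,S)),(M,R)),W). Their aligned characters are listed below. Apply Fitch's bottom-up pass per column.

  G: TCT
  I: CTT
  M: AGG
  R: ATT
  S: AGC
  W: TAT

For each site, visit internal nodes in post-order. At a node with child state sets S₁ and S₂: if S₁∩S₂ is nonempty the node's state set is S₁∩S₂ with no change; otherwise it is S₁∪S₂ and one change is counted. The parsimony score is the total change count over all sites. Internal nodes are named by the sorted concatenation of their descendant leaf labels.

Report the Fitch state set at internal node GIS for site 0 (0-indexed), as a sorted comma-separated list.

A,C,T

IS@0: {C} ∪ {A} = {A,C} (union, +1)
GIS@0: {T} ∪ {A,C} = {A,C,T} (union, +1)
MR@0: {A} ∩ {A} = {A} (intersection, +0)
GIMRS@0: {A,C,T} ∩ {A} = {A} (intersection, +0)
GIMRSW@0: {A} ∪ {T} = {A,T} (union, +1)
IS@1: {T} ∪ {G} = {G,T} (union, +1)
GIS@1: {C} ∪ {G,T} = {C,G,T} (union, +1)
MR@1: {G} ∪ {T} = {G,T} (union, +1)
GIMRS@1: {C,G,T} ∩ {G,T} = {G,T} (intersection, +0)
GIMRSW@1: {G,T} ∪ {A} = {A,G,T} (union, +1)
IS@2: {T} ∪ {C} = {C,T} (union, +1)
GIS@2: {T} ∩ {C,T} = {T} (intersection, +0)
MR@2: {G} ∪ {T} = {G,T} (union, +1)
GIMRS@2: {T} ∩ {G,T} = {T} (intersection, +0)
GIMRSW@2: {T} ∩ {T} = {T} (intersection, +0)
per-site changes: [3, 4, 2]; total = 9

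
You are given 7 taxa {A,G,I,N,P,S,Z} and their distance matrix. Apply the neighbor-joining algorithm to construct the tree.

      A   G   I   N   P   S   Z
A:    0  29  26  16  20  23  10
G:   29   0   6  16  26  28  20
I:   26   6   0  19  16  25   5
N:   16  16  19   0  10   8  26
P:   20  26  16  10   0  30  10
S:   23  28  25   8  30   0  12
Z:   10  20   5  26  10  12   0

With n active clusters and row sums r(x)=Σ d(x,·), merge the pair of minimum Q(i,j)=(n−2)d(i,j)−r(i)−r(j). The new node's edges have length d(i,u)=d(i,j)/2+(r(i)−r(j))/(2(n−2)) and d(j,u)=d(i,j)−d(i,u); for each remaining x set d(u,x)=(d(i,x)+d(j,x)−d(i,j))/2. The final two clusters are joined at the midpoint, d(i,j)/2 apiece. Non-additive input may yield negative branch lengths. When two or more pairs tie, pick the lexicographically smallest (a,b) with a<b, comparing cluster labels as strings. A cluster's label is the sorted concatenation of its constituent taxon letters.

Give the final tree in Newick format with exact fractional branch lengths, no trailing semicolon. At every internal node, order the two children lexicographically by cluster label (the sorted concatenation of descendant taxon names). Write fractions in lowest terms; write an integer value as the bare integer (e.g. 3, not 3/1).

((((A:55/6,(N:5/4,S:27/4):19/3):37/16,P:127/16):21/16,(G:29/5,I:1/5):137/16):15/32,Z:15/32)

iteration 1: select G,I (d=6, Q=-192); attach at lengths (29/5, 1/5); label the merged cluster GI
  updated: d(A,GI)=49/2, d(GI,N)=29/2, d(GI,P)=18, d(GI,S)=47/2, d(GI,Z)=19/2
iteration 2: select N,S (d=8, Q=-139); attach at lengths (5/4, 27/4); label the merged cluster NS
  updated: d(A,NS)=31/2, d(GI,NS)=15, d(NS,P)=16, d(NS,Z)=15
iteration 3: select A,NS (d=31/2, Q=-85); attach at lengths (55/6, 19/3); label the merged cluster ANS
  updated: d(ANS,GI)=12, d(ANS,P)=41/4, d(ANS,Z)=19/4
iteration 4: select ANS,P (d=41/4, Q=-179/4); attach at lengths (37/16, 127/16); label the merged cluster ANPS
  updated: d(ANPS,GI)=79/8, d(ANPS,Z)=9/4
iteration 5: select ANPS,GI (d=79/8, Q=-173/8); attach at lengths (21/16, 137/16); label the merged cluster AGINPS
  updated: d(AGINPS,Z)=15/16
iteration 6: select AGINPS,Z (d=15/16); attach at lengths (15/32, 15/32); label the merged cluster AGINPSZ
final tree: ((((A:55/6,(N:5/4,S:27/4):19/3):37/16,P:127/16):21/16,(G:29/5,I:1/5):137/16):15/32,Z:15/32)
total length: 809/16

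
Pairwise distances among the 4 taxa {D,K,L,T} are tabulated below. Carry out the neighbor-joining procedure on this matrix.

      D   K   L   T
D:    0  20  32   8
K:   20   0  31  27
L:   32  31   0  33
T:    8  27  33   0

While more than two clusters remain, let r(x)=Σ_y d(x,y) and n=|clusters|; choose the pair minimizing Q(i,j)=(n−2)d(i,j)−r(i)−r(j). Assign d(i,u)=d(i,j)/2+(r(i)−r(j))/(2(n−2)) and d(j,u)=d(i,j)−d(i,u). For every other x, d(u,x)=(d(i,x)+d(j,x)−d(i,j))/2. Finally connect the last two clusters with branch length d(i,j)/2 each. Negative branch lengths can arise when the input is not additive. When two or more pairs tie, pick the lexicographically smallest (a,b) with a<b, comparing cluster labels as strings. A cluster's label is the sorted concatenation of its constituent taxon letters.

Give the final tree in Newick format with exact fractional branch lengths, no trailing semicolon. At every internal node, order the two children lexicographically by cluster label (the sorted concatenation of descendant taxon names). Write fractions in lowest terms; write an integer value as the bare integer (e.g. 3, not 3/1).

(((D:2,T:6):17/2,K:11):10,L:10)

1. join D+T (d=8, Q=-112) ⇒ DT; edges |D|=2, |T|=6
  updated: d(DT,K)=39/2, d(DT,L)=57/2
2. join DT+K (d=39/2, Q=-79) ⇒ DKT; edges |DT|=17/2, |K|=11
  updated: d(DKT,L)=20
3. join DKT+L (d=20) ⇒ DKLT; edges |DKT|=10, |L|=10
final tree: (((D:2,T:6):17/2,K:11):10,L:10)
total length: 95/2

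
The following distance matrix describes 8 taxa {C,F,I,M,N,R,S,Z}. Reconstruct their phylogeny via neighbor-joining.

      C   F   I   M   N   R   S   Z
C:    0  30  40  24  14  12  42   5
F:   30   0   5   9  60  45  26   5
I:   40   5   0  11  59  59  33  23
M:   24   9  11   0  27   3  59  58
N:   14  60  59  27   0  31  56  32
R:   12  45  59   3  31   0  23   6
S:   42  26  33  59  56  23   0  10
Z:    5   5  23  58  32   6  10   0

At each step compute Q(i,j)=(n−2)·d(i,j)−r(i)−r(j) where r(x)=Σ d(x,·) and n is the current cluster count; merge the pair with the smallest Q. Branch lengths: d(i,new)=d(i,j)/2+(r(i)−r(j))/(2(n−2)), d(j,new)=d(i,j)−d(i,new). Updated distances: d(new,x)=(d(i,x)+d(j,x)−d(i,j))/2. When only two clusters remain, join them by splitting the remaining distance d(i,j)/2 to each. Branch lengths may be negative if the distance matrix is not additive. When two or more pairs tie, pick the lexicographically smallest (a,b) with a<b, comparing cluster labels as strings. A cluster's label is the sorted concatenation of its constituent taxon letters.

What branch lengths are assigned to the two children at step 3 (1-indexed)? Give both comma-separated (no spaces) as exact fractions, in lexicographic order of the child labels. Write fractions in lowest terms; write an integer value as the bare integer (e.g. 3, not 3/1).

step 1: merge (F,I) at d=5, Q=-380; branch lengths F→-5/3, I→20/3; new cluster FI
  updated: d(C,FI)=65/2, d(FI,M)=15/2, d(FI,N)=57, d(FI,R)=99/2, d(FI,S)=27, d(FI,Z)=23/2
step 2: merge (FI,M) at d=15/2, Q=-326; branch lengths FI→22/5, M→31/10; new cluster FIM
  updated: d(C,FIM)=49/2, d(FIM,N)=153/4, d(FIM,R)=45/2, d(FIM,S)=157/4, d(FIM,Z)=31
step 3: merge (S,Z) at d=10, Q=-857/4; branch lengths S→505/32, Z→-185/32; new cluster SZ
  updated: d(C,SZ)=37/2, d(FIM,SZ)=241/8, d(N,SZ)=39, d(R,SZ)=19/2
step 4: merge (C,N) at d=14, Q=-597/4; branch lengths C→-15/8, N→127/8; new cluster CN
  updated: d(CN,FIM)=195/8, d(CN,R)=29/2, d(CN,SZ)=87/4
step 5: merge (CN,FIM) at d=195/8, Q=-711/8; branch lengths CN→259/32, FIM→521/32; new cluster CFIMN
  updated: d(CFIMN,R)=101/16, d(CFIMN,SZ)=55/4
step 6: merge (CFIMN,R) at d=101/16, Q=-473/16; branch lengths CFIMN→169/32, R→33/32; new cluster CFIMNR
  updated: d(CFIMNR,SZ)=271/32
step 7: merge (CFIMNR,SZ) at d=271/32; branch lengths CFIMNR→271/64, SZ→271/64; new cluster CFIMNRSZ
final tree: ((((C:-15/8,N:127/8):259/32,((F:-5/3,I:20/3):22/5,M:31/10):521/32):169/32,R:33/32):271/64,(S:505/32,Z:-185/32):271/64)
total length: 2421/32

505/32,-185/32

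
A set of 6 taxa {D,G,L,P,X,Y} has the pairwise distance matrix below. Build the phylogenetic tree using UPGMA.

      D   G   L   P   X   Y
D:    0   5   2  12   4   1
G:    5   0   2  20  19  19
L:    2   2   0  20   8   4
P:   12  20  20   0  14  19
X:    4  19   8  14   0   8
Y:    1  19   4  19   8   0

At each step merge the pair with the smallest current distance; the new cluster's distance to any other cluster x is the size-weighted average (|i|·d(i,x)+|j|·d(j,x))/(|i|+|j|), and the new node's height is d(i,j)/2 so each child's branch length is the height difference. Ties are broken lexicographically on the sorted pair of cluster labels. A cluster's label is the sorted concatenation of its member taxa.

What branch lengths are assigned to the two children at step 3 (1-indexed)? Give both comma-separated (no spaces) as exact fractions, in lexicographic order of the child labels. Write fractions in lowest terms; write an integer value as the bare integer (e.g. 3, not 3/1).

5/2,3

1. join D+Y (d=1) ⇒ DY; edges |D|=1/2, |Y|=1/2
  updated: d(DY,G)=12, d(DY,L)=3, d(DY,P)=31/2, d(DY,X)=6
2. join G+L (d=2) ⇒ GL; edges |G|=1, |L|=1
  updated: d(DY,GL)=15/2, d(GL,P)=20, d(GL,X)=27/2
3. join DY+X (d=6) ⇒ DXY; edges |DY|=5/2, |X|=3
  updated: d(DXY,GL)=19/2, d(DXY,P)=15
4. join DXY+GL (d=19/2) ⇒ DGLXY; edges |DXY|=7/4, |GL|=15/4
  updated: d(DGLXY,P)=17
5. join DGLXY+P (d=17) ⇒ DGLPXY; edges |DGLXY|=15/4, |P|=17/2
final tree: ((((D:1/2,Y:1/2):5/2,X:3):7/4,(G:1,L:1):15/4):15/4,P:17/2)
total length: 105/4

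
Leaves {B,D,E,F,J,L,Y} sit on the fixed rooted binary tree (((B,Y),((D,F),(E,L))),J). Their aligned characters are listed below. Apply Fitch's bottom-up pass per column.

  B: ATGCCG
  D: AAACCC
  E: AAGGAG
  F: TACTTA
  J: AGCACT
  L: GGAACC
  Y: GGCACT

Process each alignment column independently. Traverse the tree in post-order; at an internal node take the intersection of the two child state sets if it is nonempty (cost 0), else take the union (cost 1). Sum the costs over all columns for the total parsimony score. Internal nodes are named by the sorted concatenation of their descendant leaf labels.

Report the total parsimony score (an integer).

site 0, node BY: B={A} ∪ Y={G} → {A,G} (+1)
site 0, node DF: D={A} ∪ F={T} → {A,T} (+1)
site 0, node EL: E={A} ∪ L={G} → {A,G} (+1)
site 0, node DEFL: DF={A,T} ∩ EL={A,G} → {A} (+0)
site 0, node BDEFLY: BY={A,G} ∩ DEFL={A} → {A} (+0)
site 0, node BDEFJLY: BDEFLY={A} ∩ J={A} → {A} (+0)
site 1, node BY: B={T} ∪ Y={G} → {G,T} (+1)
site 1, node DF: D={A} ∩ F={A} → {A} (+0)
site 1, node EL: E={A} ∪ L={G} → {A,G} (+1)
site 1, node DEFL: DF={A} ∩ EL={A,G} → {A} (+0)
site 1, node BDEFLY: BY={G,T} ∪ DEFL={A} → {A,G,T} (+1)
site 1, node BDEFJLY: BDEFLY={A,G,T} ∩ J={G} → {G} (+0)
site 2, node BY: B={G} ∪ Y={C} → {C,G} (+1)
site 2, node DF: D={A} ∪ F={C} → {A,C} (+1)
site 2, node EL: E={G} ∪ L={A} → {A,G} (+1)
site 2, node DEFL: DF={A,C} ∩ EL={A,G} → {A} (+0)
site 2, node BDEFLY: BY={C,G} ∪ DEFL={A} → {A,C,G} (+1)
site 2, node BDEFJLY: BDEFLY={A,C,G} ∩ J={C} → {C} (+0)
site 3, node BY: B={C} ∪ Y={A} → {A,C} (+1)
site 3, node DF: D={C} ∪ F={T} → {C,T} (+1)
site 3, node EL: E={G} ∪ L={A} → {A,G} (+1)
site 3, node DEFL: DF={C,T} ∪ EL={A,G} → {A,C,G,T} (+1)
site 3, node BDEFLY: BY={A,C} ∩ DEFL={A,C,G,T} → {A,C} (+0)
site 3, node BDEFJLY: BDEFLY={A,C} ∩ J={A} → {A} (+0)
site 4, node BY: B={C} ∩ Y={C} → {C} (+0)
site 4, node DF: D={C} ∪ F={T} → {C,T} (+1)
site 4, node EL: E={A} ∪ L={C} → {A,C} (+1)
site 4, node DEFL: DF={C,T} ∩ EL={A,C} → {C} (+0)
site 4, node BDEFLY: BY={C} ∩ DEFL={C} → {C} (+0)
site 4, node BDEFJLY: BDEFLY={C} ∩ J={C} → {C} (+0)
site 5, node BY: B={G} ∪ Y={T} → {G,T} (+1)
site 5, node DF: D={C} ∪ F={A} → {A,C} (+1)
site 5, node EL: E={G} ∪ L={C} → {C,G} (+1)
site 5, node DEFL: DF={A,C} ∩ EL={C,G} → {C} (+0)
site 5, node BDEFLY: BY={G,T} ∪ DEFL={C} → {C,G,T} (+1)
site 5, node BDEFJLY: BDEFLY={C,G,T} ∩ J={T} → {T} (+0)
per-site changes: [3, 3, 4, 4, 2, 4]; total = 20

20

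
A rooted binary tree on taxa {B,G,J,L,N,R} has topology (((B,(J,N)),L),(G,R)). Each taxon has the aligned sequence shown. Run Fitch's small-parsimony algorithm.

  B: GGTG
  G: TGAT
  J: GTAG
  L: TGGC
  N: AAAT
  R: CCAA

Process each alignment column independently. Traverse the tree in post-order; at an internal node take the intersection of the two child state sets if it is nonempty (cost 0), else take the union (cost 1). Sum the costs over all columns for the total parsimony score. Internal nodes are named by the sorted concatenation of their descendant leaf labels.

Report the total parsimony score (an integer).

JN@0: {G} ∪ {A} = {A,G} (union, +1)
BJN@0: {G} ∩ {A,G} = {G} (intersection, +0)
BJLN@0: {G} ∪ {T} = {G,T} (union, +1)
GR@0: {T} ∪ {C} = {C,T} (union, +1)
BGJLNR@0: {G,T} ∩ {C,T} = {T} (intersection, +0)
JN@1: {T} ∪ {A} = {A,T} (union, +1)
BJN@1: {G} ∪ {A,T} = {A,G,T} (union, +1)
BJLN@1: {A,G,T} ∩ {G} = {G} (intersection, +0)
GR@1: {G} ∪ {C} = {C,G} (union, +1)
BGJLNR@1: {G} ∩ {C,G} = {G} (intersection, +0)
JN@2: {A} ∩ {A} = {A} (intersection, +0)
BJN@2: {T} ∪ {A} = {A,T} (union, +1)
BJLN@2: {A,T} ∪ {G} = {A,G,T} (union, +1)
GR@2: {A} ∩ {A} = {A} (intersection, +0)
BGJLNR@2: {A,G,T} ∩ {A} = {A} (intersection, +0)
JN@3: {G} ∪ {T} = {G,T} (union, +1)
BJN@3: {G} ∩ {G,T} = {G} (intersection, +0)
BJLN@3: {G} ∪ {C} = {C,G} (union, +1)
GR@3: {T} ∪ {A} = {A,T} (union, +1)
BGJLNR@3: {C,G} ∪ {A,T} = {A,C,G,T} (union, +1)
per-site changes: [3, 3, 2, 4]; total = 12

12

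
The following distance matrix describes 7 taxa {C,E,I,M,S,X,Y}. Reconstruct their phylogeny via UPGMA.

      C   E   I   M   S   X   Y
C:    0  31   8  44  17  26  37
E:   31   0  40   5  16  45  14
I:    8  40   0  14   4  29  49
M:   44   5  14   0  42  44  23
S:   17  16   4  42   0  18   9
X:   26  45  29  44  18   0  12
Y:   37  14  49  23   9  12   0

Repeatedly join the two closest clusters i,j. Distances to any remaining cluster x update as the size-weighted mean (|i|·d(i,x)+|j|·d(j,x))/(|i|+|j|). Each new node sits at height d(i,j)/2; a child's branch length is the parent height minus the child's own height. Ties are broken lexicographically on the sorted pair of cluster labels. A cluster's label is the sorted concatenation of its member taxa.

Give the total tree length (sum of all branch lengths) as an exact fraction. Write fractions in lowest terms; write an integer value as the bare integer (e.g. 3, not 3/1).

1241/20

1. join I+S (d=4) ⇒ IS; edges |I|=2, |S|=2
  updated: d(C,IS)=25/2, d(E,IS)=28, d(IS,M)=28, d(IS,X)=47/2, d(IS,Y)=29
2. join E+M (d=5) ⇒ EM; edges |E|=5/2, |M|=5/2
  updated: d(C,EM)=75/2, d(EM,IS)=28, d(EM,X)=89/2, d(EM,Y)=37/2
3. join X+Y (d=12) ⇒ XY; edges |X|=6, |Y|=6
  updated: d(C,XY)=63/2, d(EM,XY)=63/2, d(IS,XY)=105/4
4. join C+IS (d=25/2) ⇒ CIS; edges |C|=25/4, |IS|=17/4
  updated: d(CIS,EM)=187/6, d(CIS,XY)=28
5. join CIS+XY (d=28) ⇒ CISXY; edges |CIS|=31/4, |XY|=8
  updated: d(CISXY,EM)=313/10
6. join CISXY+EM (d=313/10) ⇒ CEIMSXY; edges |CISXY|=33/20, |EM|=263/20
final tree: (((C:25/4,(I:2,S:2):17/4):31/4,(X:6,Y:6):8):33/20,(E:5/2,M:5/2):263/20)
total length: 1241/20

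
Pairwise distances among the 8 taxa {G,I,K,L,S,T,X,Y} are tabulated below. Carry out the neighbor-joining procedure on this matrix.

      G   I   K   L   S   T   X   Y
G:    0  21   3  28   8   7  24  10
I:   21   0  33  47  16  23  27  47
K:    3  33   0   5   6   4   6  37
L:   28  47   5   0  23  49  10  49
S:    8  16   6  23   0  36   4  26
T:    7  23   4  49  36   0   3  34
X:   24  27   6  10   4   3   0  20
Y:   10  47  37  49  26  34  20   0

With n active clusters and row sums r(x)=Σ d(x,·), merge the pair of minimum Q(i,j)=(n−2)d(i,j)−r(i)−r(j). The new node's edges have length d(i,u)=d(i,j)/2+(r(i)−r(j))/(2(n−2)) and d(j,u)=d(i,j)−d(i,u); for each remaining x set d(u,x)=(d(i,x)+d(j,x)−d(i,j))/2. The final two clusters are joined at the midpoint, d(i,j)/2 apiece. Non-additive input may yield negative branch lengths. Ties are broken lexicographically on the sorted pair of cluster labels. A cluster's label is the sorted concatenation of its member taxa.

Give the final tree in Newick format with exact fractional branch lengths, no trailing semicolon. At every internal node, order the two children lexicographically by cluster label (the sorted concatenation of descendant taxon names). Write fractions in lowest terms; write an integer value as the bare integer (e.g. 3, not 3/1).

step 1: merge (K,L) at d=5, Q=-275; branch lengths K→-29/4, L→49/4; new cluster KL
  updated: d(G,KL)=13, d(I,KL)=75/2, d(KL,S)=12, d(KL,T)=24, d(KL,X)=11/2, d(KL,Y)=81/2
step 2: merge (G,Y) at d=10, Q=-421/2; branch lengths G→-89/20, Y→289/20; new cluster GY
  updated: d(GY,I)=29, d(GY,KL)=87/4, d(GY,S)=12, d(GY,T)=31/2, d(GY,X)=17
step 3: merge (I,S) at d=16, Q=-297/2; branch lengths I→233/16, S→23/16; new cluster IS
  updated: d(GY,IS)=25/2, d(IS,KL)=67/4, d(IS,T)=43/2, d(IS,X)=15/2
step 4: merge (T,X) at d=3, Q=-88; branch lengths T→20/3, X→-11/3; new cluster TX
  updated: d(GY,TX)=59/4, d(IS,TX)=13, d(KL,TX)=53/4
step 5: merge (GY,IS) at d=25/2, Q=-265/4; branch lengths GY→127/16, IS→73/16; new cluster GISY
  updated: d(GISY,KL)=13, d(GISY,TX)=61/8
step 6: merge (GISY,KL) at d=13, Q=-271/8; branch lengths GISY→59/16, KL→149/16; new cluster GIKLSY
  updated: d(GIKLSY,TX)=63/16
step 7: merge (GIKLSY,TX) at d=63/16; branch lengths GIKLSY→63/32, TX→63/32; new cluster GIKLSTXY
final tree: ((((G:-89/20,Y:289/20):127/16,(I:233/16,S:23/16):73/16):59/16,(K:-29/4,L:49/4):149/16):63/32,(T:20/3,X:-11/3):63/32)
total length: 1015/16

((((G:-89/20,Y:289/20):127/16,(I:233/16,S:23/16):73/16):59/16,(K:-29/4,L:49/4):149/16):63/32,(T:20/3,X:-11/3):63/32)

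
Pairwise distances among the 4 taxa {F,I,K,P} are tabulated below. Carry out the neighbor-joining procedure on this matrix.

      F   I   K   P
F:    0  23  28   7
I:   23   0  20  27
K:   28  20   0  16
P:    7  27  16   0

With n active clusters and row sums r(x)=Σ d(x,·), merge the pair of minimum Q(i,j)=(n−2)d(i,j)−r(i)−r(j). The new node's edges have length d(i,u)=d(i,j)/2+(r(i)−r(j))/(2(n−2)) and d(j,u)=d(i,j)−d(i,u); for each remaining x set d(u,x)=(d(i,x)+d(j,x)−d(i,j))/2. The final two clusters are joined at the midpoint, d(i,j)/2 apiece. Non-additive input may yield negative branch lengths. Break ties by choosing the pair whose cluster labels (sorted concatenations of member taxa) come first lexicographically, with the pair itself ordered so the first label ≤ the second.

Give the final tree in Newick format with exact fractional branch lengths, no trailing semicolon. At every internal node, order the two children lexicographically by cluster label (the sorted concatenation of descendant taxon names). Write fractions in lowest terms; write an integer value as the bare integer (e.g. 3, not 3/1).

1. join F+P (d=7, Q=-94) ⇒ FP; edges |F|=11/2, |P|=3/2
  updated: d(FP,I)=43/2, d(FP,K)=37/2
2. join FP+I (d=43/2, Q=-60) ⇒ FIP; edges |FP|=10, |I|=23/2
  updated: d(FIP,K)=17/2
3. join FIP+K (d=17/2) ⇒ FIKP; edges |FIP|=17/4, |K|=17/4
final tree: (((F:11/2,P:3/2):10,I:23/2):17/4,K:17/4)
total length: 37

(((F:11/2,P:3/2):10,I:23/2):17/4,K:17/4)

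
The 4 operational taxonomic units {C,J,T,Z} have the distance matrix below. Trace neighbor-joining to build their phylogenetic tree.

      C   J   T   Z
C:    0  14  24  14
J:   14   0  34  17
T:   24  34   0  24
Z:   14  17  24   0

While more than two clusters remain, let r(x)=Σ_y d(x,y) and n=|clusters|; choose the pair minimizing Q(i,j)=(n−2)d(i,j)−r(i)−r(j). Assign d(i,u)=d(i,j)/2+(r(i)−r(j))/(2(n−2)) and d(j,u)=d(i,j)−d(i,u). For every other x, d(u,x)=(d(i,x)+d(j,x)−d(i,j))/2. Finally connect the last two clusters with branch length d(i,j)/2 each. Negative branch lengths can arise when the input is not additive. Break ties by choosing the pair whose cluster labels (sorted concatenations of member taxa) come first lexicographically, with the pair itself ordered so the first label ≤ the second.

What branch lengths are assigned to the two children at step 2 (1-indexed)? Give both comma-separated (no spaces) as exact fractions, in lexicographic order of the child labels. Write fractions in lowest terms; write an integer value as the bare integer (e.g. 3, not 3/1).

13/4,75/4

iteration 1: select C,J (d=14, Q=-89); attach at lengths (15/4, 41/4); label the merged cluster CJ
  updated: d(CJ,T)=22, d(CJ,Z)=17/2
iteration 2: select CJ,T (d=22, Q=-109/2); attach at lengths (13/4, 75/4); label the merged cluster CJT
  updated: d(CJT,Z)=21/4
iteration 3: select CJT,Z (d=21/4); attach at lengths (21/8, 21/8); label the merged cluster CJTZ
final tree: (((C:15/4,J:41/4):13/4,T:75/4):21/8,Z:21/8)
total length: 165/4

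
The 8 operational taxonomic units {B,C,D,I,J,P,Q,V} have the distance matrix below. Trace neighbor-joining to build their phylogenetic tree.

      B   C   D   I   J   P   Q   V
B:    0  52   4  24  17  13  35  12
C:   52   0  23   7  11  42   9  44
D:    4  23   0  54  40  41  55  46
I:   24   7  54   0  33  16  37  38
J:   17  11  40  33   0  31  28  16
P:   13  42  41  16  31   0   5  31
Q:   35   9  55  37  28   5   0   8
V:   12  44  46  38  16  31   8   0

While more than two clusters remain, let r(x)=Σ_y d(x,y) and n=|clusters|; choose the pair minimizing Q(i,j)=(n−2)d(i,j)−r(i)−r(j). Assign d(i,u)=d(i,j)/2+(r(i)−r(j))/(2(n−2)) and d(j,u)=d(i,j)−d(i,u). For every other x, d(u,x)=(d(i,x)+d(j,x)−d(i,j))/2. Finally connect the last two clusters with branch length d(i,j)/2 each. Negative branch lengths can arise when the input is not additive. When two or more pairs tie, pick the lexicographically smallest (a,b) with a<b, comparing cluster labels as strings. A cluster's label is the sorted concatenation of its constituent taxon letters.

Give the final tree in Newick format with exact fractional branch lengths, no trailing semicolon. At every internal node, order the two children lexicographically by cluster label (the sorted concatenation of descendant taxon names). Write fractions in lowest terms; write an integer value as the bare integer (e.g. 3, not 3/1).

((((B:-41/6,D:65/6):271/16,((C:31/20,I:109/20):293/24,(P:17/4,Q:3/4):187/24):83/16):29/16,J:27/4):37/8,V:37/8)

iteration 1: select B,D (d=4, Q=-396); attach at lengths (-41/6, 65/6); label the merged cluster BD
  updated: d(BD,C)=71/2, d(BD,I)=37, d(BD,J)=53/2, d(BD,P)=25, d(BD,Q)=43, d(BD,V)=27
iteration 2: select C,I (d=7, Q=-563/2); attach at lengths (31/20, 109/20); label the merged cluster CI
  updated: d(BD,CI)=131/4, d(CI,J)=37/2, d(CI,P)=51/2, d(CI,Q)=39/2, d(CI,V)=75/2
iteration 3: select P,Q (d=5, Q=-201); attach at lengths (17/4, 3/4); label the merged cluster PQ
  updated: d(BD,PQ)=63/2, d(CI,PQ)=20, d(J,PQ)=27, d(PQ,V)=17
iteration 4: select CI,PQ (d=20, Q=-577/4); attach at lengths (293/24, 187/24); label the merged cluster CIPQ
  updated: d(BD,CIPQ)=177/8, d(CIPQ,J)=51/4, d(CIPQ,V)=69/4
iteration 5: select BD,CIPQ (d=177/8, Q=-167/2); attach at lengths (271/16, 83/16); label the merged cluster BCDIPQ
  updated: d(BCDIPQ,J)=137/16, d(BCDIPQ,V)=177/16
iteration 6: select BCDIPQ,J (d=137/16, Q=-285/8); attach at lengths (29/16, 27/4); label the merged cluster BCDIJPQ
  updated: d(BCDIJPQ,V)=37/4
iteration 7: select BCDIJPQ,V (d=37/4); attach at lengths (37/8, 37/8); label the merged cluster BCDIJPQV
final tree: ((((B:-41/6,D:65/6):271/16,((C:31/20,I:109/20):293/24,(P:17/4,Q:3/4):187/24):83/16):29/16,J:27/4):37/8,V:37/8)
total length: 1215/16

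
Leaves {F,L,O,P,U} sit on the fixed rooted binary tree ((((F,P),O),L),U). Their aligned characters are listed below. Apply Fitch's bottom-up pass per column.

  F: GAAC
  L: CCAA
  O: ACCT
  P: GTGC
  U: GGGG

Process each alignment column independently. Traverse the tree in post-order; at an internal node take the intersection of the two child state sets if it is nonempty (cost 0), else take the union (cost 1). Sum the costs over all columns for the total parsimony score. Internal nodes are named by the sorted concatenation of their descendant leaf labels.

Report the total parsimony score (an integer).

[col 0] FP: children F:{G}, P:{G} ∩→ {G}; cost 0
[col 0] FOP: children FP:{G}, O:{A} ∪→ {A,G}; cost 1
[col 0] FLOP: children FOP:{A,G}, L:{C} ∪→ {A,C,G}; cost 1
[col 0] FLOPU: children FLOP:{A,C,G}, U:{G} ∩→ {G}; cost 0
[col 1] FP: children F:{A}, P:{T} ∪→ {A,T}; cost 1
[col 1] FOP: children FP:{A,T}, O:{C} ∪→ {A,C,T}; cost 1
[col 1] FLOP: children FOP:{A,C,T}, L:{C} ∩→ {C}; cost 0
[col 1] FLOPU: children FLOP:{C}, U:{G} ∪→ {C,G}; cost 1
[col 2] FP: children F:{A}, P:{G} ∪→ {A,G}; cost 1
[col 2] FOP: children FP:{A,G}, O:{C} ∪→ {A,C,G}; cost 1
[col 2] FLOP: children FOP:{A,C,G}, L:{A} ∩→ {A}; cost 0
[col 2] FLOPU: children FLOP:{A}, U:{G} ∪→ {A,G}; cost 1
[col 3] FP: children F:{C}, P:{C} ∩→ {C}; cost 0
[col 3] FOP: children FP:{C}, O:{T} ∪→ {C,T}; cost 1
[col 3] FLOP: children FOP:{C,T}, L:{A} ∪→ {A,C,T}; cost 1
[col 3] FLOPU: children FLOP:{A,C,T}, U:{G} ∪→ {A,C,G,T}; cost 1
per-site changes: [2, 3, 3, 3]; total = 11

11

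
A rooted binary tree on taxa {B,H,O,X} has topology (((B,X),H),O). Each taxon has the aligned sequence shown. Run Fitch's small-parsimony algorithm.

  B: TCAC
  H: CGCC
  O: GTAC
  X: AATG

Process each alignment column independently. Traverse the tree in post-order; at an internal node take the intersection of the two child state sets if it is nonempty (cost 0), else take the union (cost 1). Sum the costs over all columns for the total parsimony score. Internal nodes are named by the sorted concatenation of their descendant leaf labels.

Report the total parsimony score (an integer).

BX@0: {T} ∪ {A} = {A,T} (union, +1)
BHX@0: {A,T} ∪ {C} = {A,C,T} (union, +1)
BHOX@0: {A,C,T} ∪ {G} = {A,C,G,T} (union, +1)
BX@1: {C} ∪ {A} = {A,C} (union, +1)
BHX@1: {A,C} ∪ {G} = {A,C,G} (union, +1)
BHOX@1: {A,C,G} ∪ {T} = {A,C,G,T} (union, +1)
BX@2: {A} ∪ {T} = {A,T} (union, +1)
BHX@2: {A,T} ∪ {C} = {A,C,T} (union, +1)
BHOX@2: {A,C,T} ∩ {A} = {A} (intersection, +0)
BX@3: {C} ∪ {G} = {C,G} (union, +1)
BHX@3: {C,G} ∩ {C} = {C} (intersection, +0)
BHOX@3: {C} ∩ {C} = {C} (intersection, +0)
per-site changes: [3, 3, 2, 1]; total = 9

9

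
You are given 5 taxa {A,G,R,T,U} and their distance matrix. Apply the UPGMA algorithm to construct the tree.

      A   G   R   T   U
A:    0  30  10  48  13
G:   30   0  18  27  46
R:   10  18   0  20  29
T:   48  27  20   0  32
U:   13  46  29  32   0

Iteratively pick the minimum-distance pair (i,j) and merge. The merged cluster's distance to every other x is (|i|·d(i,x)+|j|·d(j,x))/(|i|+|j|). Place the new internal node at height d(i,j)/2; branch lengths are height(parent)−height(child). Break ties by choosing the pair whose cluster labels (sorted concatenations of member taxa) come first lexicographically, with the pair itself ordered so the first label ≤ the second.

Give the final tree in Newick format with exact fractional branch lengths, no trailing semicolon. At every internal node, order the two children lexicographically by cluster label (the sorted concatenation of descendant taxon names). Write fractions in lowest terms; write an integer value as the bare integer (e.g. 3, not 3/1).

(((A:5,R:5):11/2,U:21/2):17/3,(G:27/2,T:27/2):8/3)

1. join A+R (d=10) ⇒ AR; edges |A|=5, |R|=5
  updated: d(AR,G)=24, d(AR,T)=34, d(AR,U)=21
2. join AR+U (d=21) ⇒ ARU; edges |AR|=11/2, |U|=21/2
  updated: d(ARU,G)=94/3, d(ARU,T)=100/3
3. join G+T (d=27) ⇒ GT; edges |G|=27/2, |T|=27/2
  updated: d(ARU,GT)=97/3
4. join ARU+GT (d=97/3) ⇒ AGRTU; edges |ARU|=17/3, |GT|=8/3
final tree: (((A:5,R:5):11/2,U:21/2):17/3,(G:27/2,T:27/2):8/3)
total length: 184/3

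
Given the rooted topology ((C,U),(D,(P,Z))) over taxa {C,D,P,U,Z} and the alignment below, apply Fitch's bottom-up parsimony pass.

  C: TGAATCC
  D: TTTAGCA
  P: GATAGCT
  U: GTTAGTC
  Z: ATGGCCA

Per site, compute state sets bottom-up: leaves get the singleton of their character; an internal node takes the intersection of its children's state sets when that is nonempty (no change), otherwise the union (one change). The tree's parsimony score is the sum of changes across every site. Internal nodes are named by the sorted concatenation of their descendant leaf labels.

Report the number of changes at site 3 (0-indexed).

[col 0] CU: children C:{T}, U:{G} ∪→ {G,T}; cost 1
[col 0] PZ: children P:{G}, Z:{A} ∪→ {A,G}; cost 1
[col 0] DPZ: children D:{T}, PZ:{A,G} ∪→ {A,G,T}; cost 1
[col 0] CDPUZ: children CU:{G,T}, DPZ:{A,G,T} ∩→ {G,T}; cost 0
[col 1] CU: children C:{G}, U:{T} ∪→ {G,T}; cost 1
[col 1] PZ: children P:{A}, Z:{T} ∪→ {A,T}; cost 1
[col 1] DPZ: children D:{T}, PZ:{A,T} ∩→ {T}; cost 0
[col 1] CDPUZ: children CU:{G,T}, DPZ:{T} ∩→ {T}; cost 0
[col 2] CU: children C:{A}, U:{T} ∪→ {A,T}; cost 1
[col 2] PZ: children P:{T}, Z:{G} ∪→ {G,T}; cost 1
[col 2] DPZ: children D:{T}, PZ:{G,T} ∩→ {T}; cost 0
[col 2] CDPUZ: children CU:{A,T}, DPZ:{T} ∩→ {T}; cost 0
[col 3] CU: children C:{A}, U:{A} ∩→ {A}; cost 0
[col 3] PZ: children P:{A}, Z:{G} ∪→ {A,G}; cost 1
[col 3] DPZ: children D:{A}, PZ:{A,G} ∩→ {A}; cost 0
[col 3] CDPUZ: children CU:{A}, DPZ:{A} ∩→ {A}; cost 0
[col 4] CU: children C:{T}, U:{G} ∪→ {G,T}; cost 1
[col 4] PZ: children P:{G}, Z:{C} ∪→ {C,G}; cost 1
[col 4] DPZ: children D:{G}, PZ:{C,G} ∩→ {G}; cost 0
[col 4] CDPUZ: children CU:{G,T}, DPZ:{G} ∩→ {G}; cost 0
[col 5] CU: children C:{C}, U:{T} ∪→ {C,T}; cost 1
[col 5] PZ: children P:{C}, Z:{C} ∩→ {C}; cost 0
[col 5] DPZ: children D:{C}, PZ:{C} ∩→ {C}; cost 0
[col 5] CDPUZ: children CU:{C,T}, DPZ:{C} ∩→ {C}; cost 0
[col 6] CU: children C:{C}, U:{C} ∩→ {C}; cost 0
[col 6] PZ: children P:{T}, Z:{A} ∪→ {A,T}; cost 1
[col 6] DPZ: children D:{A}, PZ:{A,T} ∩→ {A}; cost 0
[col 6] CDPUZ: children CU:{C}, DPZ:{A} ∪→ {A,C}; cost 1
per-site changes: [3, 2, 2, 1, 2, 1, 2]; total = 13

1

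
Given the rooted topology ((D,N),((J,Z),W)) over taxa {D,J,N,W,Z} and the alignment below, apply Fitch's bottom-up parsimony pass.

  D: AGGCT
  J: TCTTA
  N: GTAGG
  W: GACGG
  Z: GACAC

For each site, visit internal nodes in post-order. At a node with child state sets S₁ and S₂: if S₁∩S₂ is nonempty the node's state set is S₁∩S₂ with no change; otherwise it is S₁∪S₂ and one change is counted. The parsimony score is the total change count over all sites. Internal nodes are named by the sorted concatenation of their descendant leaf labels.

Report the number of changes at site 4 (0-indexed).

3

DN@0: {A} ∪ {G} = {A,G} (union, +1)
JZ@0: {T} ∪ {G} = {G,T} (union, +1)
JWZ@0: {G,T} ∩ {G} = {G} (intersection, +0)
DJNWZ@0: {A,G} ∩ {G} = {G} (intersection, +0)
DN@1: {G} ∪ {T} = {G,T} (union, +1)
JZ@1: {C} ∪ {A} = {A,C} (union, +1)
JWZ@1: {A,C} ∩ {A} = {A} (intersection, +0)
DJNWZ@1: {G,T} ∪ {A} = {A,G,T} (union, +1)
DN@2: {G} ∪ {A} = {A,G} (union, +1)
JZ@2: {T} ∪ {C} = {C,T} (union, +1)
JWZ@2: {C,T} ∩ {C} = {C} (intersection, +0)
DJNWZ@2: {A,G} ∪ {C} = {A,C,G} (union, +1)
DN@3: {C} ∪ {G} = {C,G} (union, +1)
JZ@3: {T} ∪ {A} = {A,T} (union, +1)
JWZ@3: {A,T} ∪ {G} = {A,G,T} (union, +1)
DJNWZ@3: {C,G} ∩ {A,G,T} = {G} (intersection, +0)
DN@4: {T} ∪ {G} = {G,T} (union, +1)
JZ@4: {A} ∪ {C} = {A,C} (union, +1)
JWZ@4: {A,C} ∪ {G} = {A,C,G} (union, +1)
DJNWZ@4: {G,T} ∩ {A,C,G} = {G} (intersection, +0)
per-site changes: [2, 3, 3, 3, 3]; total = 14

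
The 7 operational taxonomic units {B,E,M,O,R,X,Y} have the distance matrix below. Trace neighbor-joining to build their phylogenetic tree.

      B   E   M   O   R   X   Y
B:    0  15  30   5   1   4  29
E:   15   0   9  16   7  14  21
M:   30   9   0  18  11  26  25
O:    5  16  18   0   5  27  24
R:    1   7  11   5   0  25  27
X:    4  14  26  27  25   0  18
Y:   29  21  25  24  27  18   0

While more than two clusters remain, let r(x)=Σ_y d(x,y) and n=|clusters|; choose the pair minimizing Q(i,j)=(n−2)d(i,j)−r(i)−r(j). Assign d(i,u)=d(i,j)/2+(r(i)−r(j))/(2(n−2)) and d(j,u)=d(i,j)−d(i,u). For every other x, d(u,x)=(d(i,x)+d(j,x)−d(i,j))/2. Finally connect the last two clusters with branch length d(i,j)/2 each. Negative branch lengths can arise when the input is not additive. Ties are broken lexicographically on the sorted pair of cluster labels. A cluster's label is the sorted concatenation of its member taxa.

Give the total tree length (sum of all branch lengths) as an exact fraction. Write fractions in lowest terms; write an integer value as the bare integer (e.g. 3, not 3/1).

773/16

iteration 1: select B,X (d=4, Q=-178); attach at lengths (-1, 5); label the merged cluster BX
  updated: d(BX,E)=25/2, d(BX,M)=26, d(BX,O)=14, d(BX,R)=11, d(BX,Y)=43/2
iteration 2: select E,M (d=9, Q=-237/2); attach at lengths (25/16, 119/16); label the merged cluster EM
  updated: d(BX,EM)=59/4, d(EM,O)=25/2, d(EM,R)=9/2, d(EM,Y)=37/2
iteration 3: select O,R (d=5, Q=-88); attach at lengths (23/6, 7/6); label the merged cluster OR
  updated: d(BX,OR)=10, d(EM,OR)=6, d(OR,Y)=23
iteration 4: select BX,Y (d=43/2, Q=-265/4); attach at lengths (105/16, 239/16); label the merged cluster BXY
  updated: d(BXY,EM)=47/8, d(BXY,OR)=23/4
iteration 5: select BXY,EM (d=47/8, Q=-141/8); attach at lengths (45/16, 49/16); label the merged cluster BEMXY
  updated: d(BEMXY,OR)=47/16
iteration 6: select BEMXY,OR (d=47/16); attach at lengths (47/32, 47/32); label the merged cluster BEMORXY
final tree: ((((B:-1,X:5):105/16,Y:239/16):45/16,(E:25/16,M:119/16):49/16):47/32,(O:23/6,R:7/6):47/32)
total length: 773/16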